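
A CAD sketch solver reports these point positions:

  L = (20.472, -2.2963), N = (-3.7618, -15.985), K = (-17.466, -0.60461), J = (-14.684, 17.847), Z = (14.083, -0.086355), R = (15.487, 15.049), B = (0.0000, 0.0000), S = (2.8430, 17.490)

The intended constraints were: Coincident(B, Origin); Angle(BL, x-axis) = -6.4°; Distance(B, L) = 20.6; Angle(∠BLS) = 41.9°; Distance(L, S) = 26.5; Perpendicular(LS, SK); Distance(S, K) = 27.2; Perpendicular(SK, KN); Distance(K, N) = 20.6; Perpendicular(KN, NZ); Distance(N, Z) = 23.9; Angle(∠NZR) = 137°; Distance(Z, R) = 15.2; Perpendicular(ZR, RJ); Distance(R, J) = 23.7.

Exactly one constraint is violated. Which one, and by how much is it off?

Distance(R, J) = 23.7 — off by 6.60.

B = (0.00, 0.00) ✓; BL at -6.400° ✓; |BL| = 20.60 ✓; ∠BLS = 41.90° ✓; |LS| = 26.50 ✓; ∠(LS, SK) = 90.00° ✓; |SK| = 27.20 ✓; ∠(SK, KN) = 90.00° ✓; |KN| = 20.60 ✓; ∠(KN, NZ) = 90.00° ✓; |NZ| = 23.90 ✓; ∠NZR = 137.0° ✓; |ZR| = 15.20 ✓; ∠(ZR, RJ) = 90.00° ✓; |RJ| = 30.30 ✗.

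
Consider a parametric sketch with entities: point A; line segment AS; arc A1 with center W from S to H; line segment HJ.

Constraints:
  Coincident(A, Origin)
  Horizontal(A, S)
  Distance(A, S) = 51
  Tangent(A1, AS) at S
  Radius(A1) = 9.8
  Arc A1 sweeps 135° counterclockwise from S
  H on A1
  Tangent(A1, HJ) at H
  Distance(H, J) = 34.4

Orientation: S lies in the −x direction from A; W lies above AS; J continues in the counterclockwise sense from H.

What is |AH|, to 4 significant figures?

47.14

A is at the origin; A and S share the same y with |AS| = 51.0 and S on the −x side, so S = (-51.00, 0.000). Since A1 is tangent to AS there, WS ⟂ AS, so W = S + (0, 9.8) = (-51.00, 9.800). On A1, S sits at bearing -90° from W; a 135° counterclockwise sweep puts H at bearing 45°, so H = W + 9.8·(cos 45°, sin 45°) = (-44.07, 16.73). Then |AH| = |H − A| = 47.14.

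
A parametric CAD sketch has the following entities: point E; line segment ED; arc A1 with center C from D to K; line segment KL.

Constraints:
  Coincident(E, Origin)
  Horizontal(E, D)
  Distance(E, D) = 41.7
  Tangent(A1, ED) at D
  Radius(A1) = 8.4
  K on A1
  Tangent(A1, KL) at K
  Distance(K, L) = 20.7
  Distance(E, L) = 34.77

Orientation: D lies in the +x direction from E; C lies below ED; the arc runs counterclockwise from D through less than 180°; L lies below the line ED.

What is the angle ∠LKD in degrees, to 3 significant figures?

147°

E is at the origin; E and D share the same y with |ED| = 41.7 and D on the +x side, so D = (41.7, 0.00). A1 meets ED tangentially, so CD is at right angles to ED, so C = D + (0, -8.4) = (41.7, -8.40). Since CK ⟂ KL (tangency), |CL| = √(8.4² + 20.7²) = 22.3 regardless of where K sits on A1. So L lies on both circle(E, 34.77) and circle(C, 22.3); the below-ED intersection is L = (25.4, -23.7). K is the foot of the tangent from L: K = (34.1, -4.90).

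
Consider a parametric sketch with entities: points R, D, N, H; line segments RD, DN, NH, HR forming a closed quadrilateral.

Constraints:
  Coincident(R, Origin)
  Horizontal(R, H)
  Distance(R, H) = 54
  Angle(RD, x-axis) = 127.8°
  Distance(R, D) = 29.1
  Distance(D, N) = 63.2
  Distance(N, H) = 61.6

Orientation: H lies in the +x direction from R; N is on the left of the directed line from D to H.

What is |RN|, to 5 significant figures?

67.853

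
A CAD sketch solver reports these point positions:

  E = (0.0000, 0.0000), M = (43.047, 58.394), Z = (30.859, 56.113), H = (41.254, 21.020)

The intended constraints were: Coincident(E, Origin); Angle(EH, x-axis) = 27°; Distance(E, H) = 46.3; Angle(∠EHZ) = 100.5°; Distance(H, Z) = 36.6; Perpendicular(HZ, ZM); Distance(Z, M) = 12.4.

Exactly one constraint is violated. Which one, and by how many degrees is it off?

Perpendicular(HZ, ZM) — off by 5.90°.

E = (0.00, 0.00) ✓; EH at 27.00° ✓; |EH| = 46.30 ✓; ∠EHZ = 100.5° ✓; |HZ| = 36.60 ✓; ∠(HZ, ZM) = 95.90° ✗; |ZM| = 12.40 ✓.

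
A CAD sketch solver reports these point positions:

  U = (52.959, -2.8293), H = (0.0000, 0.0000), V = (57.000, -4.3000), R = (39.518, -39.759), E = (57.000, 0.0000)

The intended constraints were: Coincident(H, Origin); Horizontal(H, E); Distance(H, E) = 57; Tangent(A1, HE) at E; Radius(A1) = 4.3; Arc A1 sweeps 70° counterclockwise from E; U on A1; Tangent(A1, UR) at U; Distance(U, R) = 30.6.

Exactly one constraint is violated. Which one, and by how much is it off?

Distance(U, R) = 30.6 — off by 8.70.

H = (0.00, 0.00) ✓; H.y = 0.00, E.y = 0.00 ✓; |HE| = 57.00 ✓; ∠(VE, EH) = 90.00° ✓; |VE| = 4.300 ✓; bearing(V→U) − bearing(V→E) = 70.00° ✓; |VU| = 4.300 ✓; ∠(VU, UR) = 90.00° ✓; |UR| = 39.30 ✗.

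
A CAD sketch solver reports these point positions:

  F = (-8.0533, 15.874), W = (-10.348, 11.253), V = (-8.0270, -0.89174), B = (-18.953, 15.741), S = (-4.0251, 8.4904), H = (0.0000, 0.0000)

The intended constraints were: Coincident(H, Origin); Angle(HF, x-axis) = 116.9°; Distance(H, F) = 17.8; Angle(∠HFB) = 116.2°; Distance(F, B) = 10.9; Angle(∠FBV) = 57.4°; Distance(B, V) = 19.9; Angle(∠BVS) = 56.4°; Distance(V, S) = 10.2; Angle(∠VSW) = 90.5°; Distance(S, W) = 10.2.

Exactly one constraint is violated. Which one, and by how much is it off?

Distance(S, W) = 10.2 — off by 3.30.

H = (0.00, 0.00) ✓; HF at 116.9° ✓; |HF| = 17.80 ✓; ∠HFB = 116.2° ✓; |FB| = 10.90 ✓; ∠FBV = 57.40° ✓; |BV| = 19.90 ✓; ∠BVS = 56.40° ✓; |VS| = 10.20 ✓; ∠VSW = 90.50° ✓; |SW| = 6.900 ✗.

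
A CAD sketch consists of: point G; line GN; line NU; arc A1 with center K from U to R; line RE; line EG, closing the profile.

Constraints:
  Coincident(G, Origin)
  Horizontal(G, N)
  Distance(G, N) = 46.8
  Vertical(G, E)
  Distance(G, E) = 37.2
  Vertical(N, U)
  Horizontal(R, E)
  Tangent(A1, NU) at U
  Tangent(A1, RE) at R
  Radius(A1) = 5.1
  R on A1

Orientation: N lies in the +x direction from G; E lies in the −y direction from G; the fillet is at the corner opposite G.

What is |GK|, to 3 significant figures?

52.6

G is at the origin; G and N share the same y with |GN| = 46.8 and N on the +x side, so N = (46.8, 0.00). G and E share the same x with |GE| = 37.2 and E on the −y side, so E = (0.00, -37.2). The virtual corner opposite G is at (46.8, -37.2). The tangent condition forces KU to be normal to NU and the tangent condition forces KR to be normal to RE, with radius 5.1, so the center K sits 5.1 in from both sides at K = (41.7, -32.1). Then |GK| = |K − G| = 52.6.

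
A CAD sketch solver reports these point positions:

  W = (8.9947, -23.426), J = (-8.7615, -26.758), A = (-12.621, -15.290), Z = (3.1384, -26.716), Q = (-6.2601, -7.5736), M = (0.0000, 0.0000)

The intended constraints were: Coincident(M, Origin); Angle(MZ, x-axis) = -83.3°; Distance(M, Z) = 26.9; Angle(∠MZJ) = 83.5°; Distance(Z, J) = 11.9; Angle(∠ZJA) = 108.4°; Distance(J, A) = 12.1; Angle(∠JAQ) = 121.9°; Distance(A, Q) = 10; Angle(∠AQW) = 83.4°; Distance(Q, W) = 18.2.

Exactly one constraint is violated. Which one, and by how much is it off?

Distance(Q, W) = 18.2 — off by 3.80.

M = (0.00, 0.00) ✓; MZ at -83.30° ✓; |MZ| = 26.90 ✓; ∠MZJ = 83.50° ✓; |ZJ| = 11.90 ✓; ∠ZJA = 108.4° ✓; |JA| = 12.10 ✓; ∠JAQ = 121.9° ✓; |AQ| = 10.00 ✓; ∠AQW = 83.40° ✓; |QW| = 22.00 ✗.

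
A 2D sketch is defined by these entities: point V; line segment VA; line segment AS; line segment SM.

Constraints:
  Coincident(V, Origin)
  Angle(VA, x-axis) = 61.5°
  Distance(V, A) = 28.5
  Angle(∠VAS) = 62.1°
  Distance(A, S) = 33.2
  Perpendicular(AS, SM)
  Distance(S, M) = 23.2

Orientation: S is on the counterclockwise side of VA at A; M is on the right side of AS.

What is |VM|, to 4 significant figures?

52.31

V is at the origin; VA runs at 61.5° with length 28.5, so A = 28.5·(cos 61.5°, sin 61.5°) = (13.60, 25.05). ∠VAS = 62.1°, so AS runs at 61.5° + (180° − 62.1°) = 179.4° from the x-axis; with |AS| = 33.2, S = A + 33.2·(cos 179.4°, sin 179.4°) = (-19.60, 25.39). The perpendicularity gives SM at right angles to AS; with |SM| = 23.2 on the right of AS, M = S + 23.2·(0.01047, 0.9999) = (-19.36, 48.59). Then |VM| = |M − V| = 52.31.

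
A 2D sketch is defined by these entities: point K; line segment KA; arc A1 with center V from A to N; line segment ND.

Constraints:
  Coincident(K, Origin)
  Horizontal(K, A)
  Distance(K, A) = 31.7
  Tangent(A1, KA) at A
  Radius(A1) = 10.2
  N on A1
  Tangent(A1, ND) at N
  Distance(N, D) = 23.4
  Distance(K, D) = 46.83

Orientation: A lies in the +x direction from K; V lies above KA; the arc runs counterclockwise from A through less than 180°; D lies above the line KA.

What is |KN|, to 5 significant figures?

43.408

Checks: |KA| = 31.70 ✓; |VN| = 10.20 ✓; ∠(VN, ND) = 90.00° ✓; |ND| = 23.40 ✓; |KD| = 46.83 ✓.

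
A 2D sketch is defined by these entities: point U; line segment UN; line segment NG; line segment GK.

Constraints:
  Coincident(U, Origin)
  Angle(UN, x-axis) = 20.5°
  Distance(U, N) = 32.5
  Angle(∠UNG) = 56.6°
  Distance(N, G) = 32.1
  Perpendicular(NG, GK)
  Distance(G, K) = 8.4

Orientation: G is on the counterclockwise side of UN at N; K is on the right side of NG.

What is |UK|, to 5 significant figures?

38.268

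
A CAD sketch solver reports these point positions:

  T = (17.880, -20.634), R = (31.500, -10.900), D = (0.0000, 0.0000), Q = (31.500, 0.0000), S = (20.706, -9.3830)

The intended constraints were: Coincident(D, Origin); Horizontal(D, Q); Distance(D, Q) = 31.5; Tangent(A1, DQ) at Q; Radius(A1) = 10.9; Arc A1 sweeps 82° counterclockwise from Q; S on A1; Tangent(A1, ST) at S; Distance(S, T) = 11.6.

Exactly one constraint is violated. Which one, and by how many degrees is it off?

Tangent(A1, ST) at S — off by 6.10°.

D = (0.00, 0.00) ✓; D.y = 0.00, Q.y = 0.00 ✓; |DQ| = 31.50 ✓; ∠(RQ, QD) = 90.00° ✓; |RQ| = 10.90 ✓; bearing(R→S) − bearing(R→Q) = 82.00° ✓; |RS| = 10.90 ✓; ∠(RS, ST) = 96.10° ✗; |ST| = 11.60 ✓.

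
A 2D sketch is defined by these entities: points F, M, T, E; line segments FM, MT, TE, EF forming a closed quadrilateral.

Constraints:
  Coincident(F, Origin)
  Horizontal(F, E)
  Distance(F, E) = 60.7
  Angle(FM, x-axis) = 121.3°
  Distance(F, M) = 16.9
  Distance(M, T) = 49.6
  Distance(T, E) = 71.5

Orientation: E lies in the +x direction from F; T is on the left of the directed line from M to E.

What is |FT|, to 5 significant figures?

59.255

F is at the origin; FE is horizontal with |FE| = 60.7 and E in +x, so E = (60.7, 0). FM runs at 121.3° with |FM| = 16.9, so M = (-8.7799, 14.440). T is determined by |MT| = 49.6 and |TE| = 71.5 together: it lies at the intersection of circle(M, 49.6) and circle(E, 71.5). With |ME| = 70.965, the foot of the radical line on ME is 16.796 from M and the perpendicular offset is √(49.6² − 16.796²) = 46.670. Taking the left-of-ME solution: T = (17.162, 56.716).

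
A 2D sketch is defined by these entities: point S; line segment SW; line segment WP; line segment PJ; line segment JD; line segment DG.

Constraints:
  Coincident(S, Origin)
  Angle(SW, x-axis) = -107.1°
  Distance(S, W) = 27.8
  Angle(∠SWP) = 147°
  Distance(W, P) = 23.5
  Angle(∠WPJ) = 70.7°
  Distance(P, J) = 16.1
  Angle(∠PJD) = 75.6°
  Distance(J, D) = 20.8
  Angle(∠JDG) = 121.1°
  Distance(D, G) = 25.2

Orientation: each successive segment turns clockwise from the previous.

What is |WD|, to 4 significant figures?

3.758

S is at the origin; SW runs at -107.1° with length 27.8, so W = (-8.174, -26.57). ∠SWP = 147.0° gives WP at -140.1° from the x-axis; with |WP| = 23.5, P = (-26.20, -41.65). ∠WPJ = 70.7° gives PJ at 110.6° from the x-axis; with |PJ| = 16.1, J = (-31.87, -26.57). ∠PJD = 75.6° gives JD at 6.200° from the x-axis; with |JD| = 20.8, D = (-11.19, -24.33). Then |WD| = |D − W| = 3.758.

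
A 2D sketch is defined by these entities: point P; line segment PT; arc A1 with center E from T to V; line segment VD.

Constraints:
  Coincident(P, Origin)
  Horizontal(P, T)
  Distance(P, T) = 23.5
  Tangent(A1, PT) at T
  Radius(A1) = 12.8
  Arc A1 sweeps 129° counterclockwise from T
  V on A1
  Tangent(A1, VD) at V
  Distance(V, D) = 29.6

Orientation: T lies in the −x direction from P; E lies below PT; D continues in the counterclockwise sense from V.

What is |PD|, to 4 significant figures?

46.29

P is at the origin; P and T share the same y with |PT| = 23.5 and T on the −x side, so T = (-23.50, 0.000). Since A1 is tangent to PT there, ET ⟂ PT, so E = T + (0, -12.8) = (-23.50, -12.80). On A1, T sits at bearing 90° from E; a 129° counterclockwise sweep puts V at bearing 219°, so V = E + 12.8·(cos 219°, sin 219°) = (-33.45, -20.86). Since A1 is tangent to VD there, EV ⟂ VD, so VD runs along (−sin 219°, cos 219°); with |VD| = 29.6, D = (-14.82, -43.86). Then |PD| = |D − P| = 46.29.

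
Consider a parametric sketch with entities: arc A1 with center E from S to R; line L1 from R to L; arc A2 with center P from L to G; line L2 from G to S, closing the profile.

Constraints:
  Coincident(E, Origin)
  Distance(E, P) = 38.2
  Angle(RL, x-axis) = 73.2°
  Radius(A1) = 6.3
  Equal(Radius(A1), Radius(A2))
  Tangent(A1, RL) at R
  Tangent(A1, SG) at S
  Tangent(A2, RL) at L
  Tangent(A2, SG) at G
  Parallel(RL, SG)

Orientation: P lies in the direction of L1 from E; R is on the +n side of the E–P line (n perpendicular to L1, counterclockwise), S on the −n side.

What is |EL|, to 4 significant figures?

38.72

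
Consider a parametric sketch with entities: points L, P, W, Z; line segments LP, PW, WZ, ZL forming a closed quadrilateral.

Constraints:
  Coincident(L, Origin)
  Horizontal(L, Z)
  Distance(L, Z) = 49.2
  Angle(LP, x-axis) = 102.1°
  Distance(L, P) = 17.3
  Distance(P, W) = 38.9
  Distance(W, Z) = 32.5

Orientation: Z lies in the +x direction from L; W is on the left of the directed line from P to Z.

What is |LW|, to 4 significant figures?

43.98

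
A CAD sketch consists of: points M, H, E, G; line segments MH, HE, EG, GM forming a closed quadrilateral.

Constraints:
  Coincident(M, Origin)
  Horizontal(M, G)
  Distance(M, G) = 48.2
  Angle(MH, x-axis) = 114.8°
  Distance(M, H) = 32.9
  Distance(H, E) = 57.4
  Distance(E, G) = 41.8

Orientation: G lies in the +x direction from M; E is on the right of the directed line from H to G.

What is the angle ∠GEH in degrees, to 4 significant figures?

86.34°

M is at the origin; M and G share the same y with |MG| = 48.2 and G in +x, so G = (48.2, 0). MH runs at 114.8° with |MH| = 32.9, so H = (-13.80, 29.87). E is determined by |HE| = 57.4 and |EG| = 41.8 together: it lies at the intersection of circle(H, 57.4) and circle(G, 41.8). With |HG| = 68.82, the foot of the radical line on HG is 45.65 from H and the perpendicular offset is √(57.4² − 45.65²) = 34.79. Taking the right-of-HG solution: E = (12.23, -21.29).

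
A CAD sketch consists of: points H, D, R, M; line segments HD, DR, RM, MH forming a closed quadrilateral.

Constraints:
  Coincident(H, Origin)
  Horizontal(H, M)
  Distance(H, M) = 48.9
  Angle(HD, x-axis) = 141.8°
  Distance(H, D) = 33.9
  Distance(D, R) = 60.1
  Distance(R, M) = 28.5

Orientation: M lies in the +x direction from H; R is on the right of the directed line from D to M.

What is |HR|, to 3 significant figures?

26.4

Checks: |DR| = 60.10 ✓; |RM| = 28.50 ✓.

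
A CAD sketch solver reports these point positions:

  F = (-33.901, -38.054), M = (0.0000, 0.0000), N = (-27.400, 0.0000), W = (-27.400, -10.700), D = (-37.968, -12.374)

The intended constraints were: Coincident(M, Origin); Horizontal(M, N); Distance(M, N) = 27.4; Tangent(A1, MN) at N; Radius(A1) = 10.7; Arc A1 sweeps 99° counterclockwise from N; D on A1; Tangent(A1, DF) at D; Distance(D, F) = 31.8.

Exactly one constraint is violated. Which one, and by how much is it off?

Distance(D, F) = 31.8 — off by 5.80.

M = (0.00, 0.00) ✓; M.y = 0.00, N.y = 0.00 ✓; |MN| = 27.40 ✓; ∠(WN, NM) = 90.00° ✓; |WN| = 10.70 ✓; bearing(W→D) − bearing(W→N) = 99.00° ✓; |WD| = 10.70 ✓; ∠(WD, DF) = 90.00° ✓; |DF| = 26.00 ✗.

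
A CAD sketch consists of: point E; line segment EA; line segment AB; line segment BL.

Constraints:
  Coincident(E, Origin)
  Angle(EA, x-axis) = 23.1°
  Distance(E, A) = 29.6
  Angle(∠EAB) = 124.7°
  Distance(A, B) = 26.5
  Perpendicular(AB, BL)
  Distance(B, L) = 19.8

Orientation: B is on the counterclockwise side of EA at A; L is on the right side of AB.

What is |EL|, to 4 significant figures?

61.86

E is at the origin; EA runs at 23.1° with length 29.6, so A = 29.6·(cos 23.1°, sin 23.1°) = (27.23, 11.61). ∠EAB = 124.7°, so AB runs at 23.1° + (180° − 124.7°) = 78.40° from the x-axis; with |AB| = 26.5, B = A + 26.5·(cos 78.40°, sin 78.40°) = (32.56, 37.57). The perpendicularity gives BL at right angles to AB; with |BL| = 19.8 on the right of AB, L = B + 19.8·(0.9796, -0.2011) = (51.95, 33.59). Then |EL| = |L − E| = 61.86.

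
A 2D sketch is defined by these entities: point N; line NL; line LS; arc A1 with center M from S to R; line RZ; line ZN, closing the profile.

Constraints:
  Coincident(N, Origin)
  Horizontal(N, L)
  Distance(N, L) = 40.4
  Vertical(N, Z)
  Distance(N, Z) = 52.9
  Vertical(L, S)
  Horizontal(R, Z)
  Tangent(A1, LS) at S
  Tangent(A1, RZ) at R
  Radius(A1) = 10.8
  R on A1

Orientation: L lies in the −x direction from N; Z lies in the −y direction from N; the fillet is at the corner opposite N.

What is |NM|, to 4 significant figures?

51.46

N is at the origin; NL is horizontal with |NL| = 40.4 and L on the −x side, so L = (-40.40, 0.000). NZ is vertical with |NZ| = 52.9 and Z on the −y side, so Z = (0.000, -52.90). The virtual corner opposite N is at (-40.40, -52.90). Tangency of A1 to LS means the radius MS is perpendicular to LS and tangency of A1 to RZ means the radius MR is perpendicular to RZ, with radius 10.8, so the center M sits 10.8 in from both sides at M = (-29.60, -42.10). Then |NM| = |M − N| = 51.46.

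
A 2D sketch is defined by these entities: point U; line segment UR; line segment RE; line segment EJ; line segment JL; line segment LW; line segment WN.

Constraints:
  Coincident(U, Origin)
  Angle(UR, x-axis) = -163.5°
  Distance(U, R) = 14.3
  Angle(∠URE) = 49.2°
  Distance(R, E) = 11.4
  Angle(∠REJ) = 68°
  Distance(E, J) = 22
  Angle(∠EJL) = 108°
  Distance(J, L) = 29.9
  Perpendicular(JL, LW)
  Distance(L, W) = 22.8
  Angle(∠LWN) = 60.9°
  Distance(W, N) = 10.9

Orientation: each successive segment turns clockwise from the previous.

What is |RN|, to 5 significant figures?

16.019

U is at the origin; UR runs at -163.5° with length 14.3, so R = (-13.711, -4.0614). ∠URE = 49.2° gives RE at 65.700° from the x-axis; with |RE| = 11.4, E = (-9.0199, 6.3286). ∠REJ = 68.0° gives EJ at -46.300° from the x-axis; with |EJ| = 22.0, J = (6.1796, -9.5767). ∠EJL = 108.0° gives JL at -118.30° from the x-axis; with |JL| = 29.9, L = (-7.9957, -35.903). The perpendicularity gives LW at right angles to JL, so LW runs at 151.70°; with |LW| = 22.8, W = (-28.071, -25.094). ∠LWN = 60.9° gives WN at 32.600° from the x-axis; with |WN| = 10.9, N = (-18.888, -19.221). Then |RN| = |N − R| = 16.019.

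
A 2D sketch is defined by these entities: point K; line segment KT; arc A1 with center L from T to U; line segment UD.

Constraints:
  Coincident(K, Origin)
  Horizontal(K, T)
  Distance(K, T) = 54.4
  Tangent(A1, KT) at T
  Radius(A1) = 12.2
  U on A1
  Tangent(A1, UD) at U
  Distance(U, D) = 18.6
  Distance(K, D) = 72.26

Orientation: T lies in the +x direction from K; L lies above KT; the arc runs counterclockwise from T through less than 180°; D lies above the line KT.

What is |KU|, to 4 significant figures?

67.87

Checks: |KT| = 54.40 ✓; |LU| = 12.20 ✓; ∠(LU, UD) = 90.00° ✓; |UD| = 18.60 ✓; |KD| = 72.26 ✓.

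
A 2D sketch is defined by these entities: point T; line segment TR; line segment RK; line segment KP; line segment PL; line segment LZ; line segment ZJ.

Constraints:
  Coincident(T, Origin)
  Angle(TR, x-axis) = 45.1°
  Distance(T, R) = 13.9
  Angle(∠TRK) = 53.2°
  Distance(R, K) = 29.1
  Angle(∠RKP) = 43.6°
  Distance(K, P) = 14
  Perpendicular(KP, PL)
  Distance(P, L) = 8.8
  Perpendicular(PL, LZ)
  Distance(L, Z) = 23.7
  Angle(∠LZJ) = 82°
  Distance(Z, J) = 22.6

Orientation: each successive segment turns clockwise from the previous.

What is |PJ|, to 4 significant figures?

24.64

T is at the origin; TR runs at 45.1° with length 13.9, so R = (9.812, 9.846). ∠TRK = 53.2° gives RK at -81.70° from the x-axis; with |RK| = 29.1, K = (14.01, -18.95). ∠RKP = 43.6° gives KP at 141.9° from the x-axis; with |KP| = 14.0, P = (2.995, -10.31). KP ⟂ PL, so PL runs at 51.90°; with |PL| = 8.8, L = (8.425, -3.386). PL ⟂ LZ, so LZ runs at -38.10°; with |LZ| = 23.7, Z = (27.08, -18.01). ∠LZJ = 82.0° gives ZJ at -136.1° from the x-axis; with |ZJ| = 22.6, J = (10.79, -33.68). Then |PJ| = |J − P| = 24.64.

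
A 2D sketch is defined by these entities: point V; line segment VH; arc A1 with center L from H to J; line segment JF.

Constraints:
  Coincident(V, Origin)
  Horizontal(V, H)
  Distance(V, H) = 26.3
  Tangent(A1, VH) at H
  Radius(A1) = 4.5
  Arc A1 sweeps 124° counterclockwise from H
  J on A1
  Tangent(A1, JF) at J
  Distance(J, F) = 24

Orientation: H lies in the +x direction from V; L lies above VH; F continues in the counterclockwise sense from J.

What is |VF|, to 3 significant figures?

31.6

On A1, H sits at bearing -90° from L; a 124° counterclockwise sweep puts J at bearing 34°, so J = L + 4.5·(cos 34°, sin 34°) = (30.0, 7.02). A1 meets JF tangentially, so LJ is at right angles to JF, so JF runs along (−sin 34°, cos 34°); with |JF| = 24.0, F = (16.6, 26.9). Then |VF| = |F − V| = 31.6.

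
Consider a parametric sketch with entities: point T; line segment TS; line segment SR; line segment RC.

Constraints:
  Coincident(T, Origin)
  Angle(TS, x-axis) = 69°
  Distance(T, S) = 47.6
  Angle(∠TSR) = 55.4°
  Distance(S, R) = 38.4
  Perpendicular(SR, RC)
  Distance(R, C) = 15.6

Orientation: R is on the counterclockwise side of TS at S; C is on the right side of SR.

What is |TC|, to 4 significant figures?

55.95

∠TSR = 55.4°, so SR runs at 69.0° + (180° − 55.4°) = 193.6° from the x-axis; with |SR| = 38.4, R = S + 38.4·(cos 193.6°, sin 193.6°) = (-20.26, 35.41). SR is perpendicular to RC; with |RC| = 15.6 on the right of SR, C = R + 15.6·(-0.2351, 0.9720) = (-23.93, 50.57). Then |TC| = |C − T| = 55.95.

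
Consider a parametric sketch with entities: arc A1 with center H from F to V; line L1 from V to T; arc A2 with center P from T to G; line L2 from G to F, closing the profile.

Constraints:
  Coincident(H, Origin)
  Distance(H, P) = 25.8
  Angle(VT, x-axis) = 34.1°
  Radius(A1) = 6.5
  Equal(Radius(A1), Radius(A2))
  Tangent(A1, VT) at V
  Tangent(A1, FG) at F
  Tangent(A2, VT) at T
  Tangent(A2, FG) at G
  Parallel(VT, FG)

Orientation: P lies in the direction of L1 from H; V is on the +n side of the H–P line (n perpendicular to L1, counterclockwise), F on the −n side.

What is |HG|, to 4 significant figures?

26.61

The slot axis is L1's direction at 34.1°, so u = (cos 34.1°, sin 34.1°) = (0.8281, 0.5606) and n = (−sin 34.1°, cos 34.1°) = (-0.5606, 0.8281). H is at the origin and P lies 25.8 along u from H, so P = 25.8·u = (21.36, 14.46). Tangency of A1 to both parallel lines with radius 6.5 puts V and F at H ± 6.5·n: V = (-3.644, 5.382), F = (3.644, -5.382). Equal radii place T and G the same way about P: T = P + 6.5·n = (17.72, 19.85), G = P − 6.5·n = (25.01, 9.082). Then |HG| = |G − H| = 26.61.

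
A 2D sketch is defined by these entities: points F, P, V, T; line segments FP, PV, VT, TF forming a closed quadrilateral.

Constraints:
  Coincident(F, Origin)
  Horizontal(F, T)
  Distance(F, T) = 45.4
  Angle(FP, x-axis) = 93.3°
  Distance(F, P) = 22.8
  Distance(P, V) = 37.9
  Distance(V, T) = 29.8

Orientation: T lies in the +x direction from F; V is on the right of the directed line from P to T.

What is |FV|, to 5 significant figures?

20.167

Checks: |PV| = 37.90 ✓; |VT| = 29.80 ✓.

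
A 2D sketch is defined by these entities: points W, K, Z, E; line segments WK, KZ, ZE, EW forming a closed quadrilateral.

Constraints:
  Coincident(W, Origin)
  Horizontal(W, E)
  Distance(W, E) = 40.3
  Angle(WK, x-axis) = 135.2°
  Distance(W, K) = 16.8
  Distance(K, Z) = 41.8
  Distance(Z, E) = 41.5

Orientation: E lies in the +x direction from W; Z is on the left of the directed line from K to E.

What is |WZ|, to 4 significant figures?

42.76

Checks: |KZ| = 41.80 ✓; |ZE| = 41.50 ✓.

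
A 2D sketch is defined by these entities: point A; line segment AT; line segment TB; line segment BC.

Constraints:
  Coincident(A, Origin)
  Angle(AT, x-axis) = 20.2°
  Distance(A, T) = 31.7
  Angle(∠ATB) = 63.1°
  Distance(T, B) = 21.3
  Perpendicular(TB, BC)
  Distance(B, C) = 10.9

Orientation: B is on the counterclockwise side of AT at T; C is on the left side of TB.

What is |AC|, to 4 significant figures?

18.71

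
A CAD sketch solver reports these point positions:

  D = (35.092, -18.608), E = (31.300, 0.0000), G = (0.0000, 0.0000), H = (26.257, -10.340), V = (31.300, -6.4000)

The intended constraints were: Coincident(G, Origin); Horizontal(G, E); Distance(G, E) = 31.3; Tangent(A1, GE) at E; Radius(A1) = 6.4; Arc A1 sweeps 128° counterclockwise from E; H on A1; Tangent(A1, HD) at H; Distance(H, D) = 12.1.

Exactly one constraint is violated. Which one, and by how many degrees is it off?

Tangent(A1, HD) at H — off by 8.90°.

G = (0.00, 0.00) ✓; G.y = 0.00, E.y = 0.00 ✓; |GE| = 31.30 ✓; ∠(VE, EG) = 90.00° ✓; |VE| = 6.400 ✓; bearing(V→H) − bearing(V→E) = 128.0° ✓; |VH| = 6.400 ✓; ∠(VH, HD) = 81.10° ✗; |HD| = 12.10 ✓.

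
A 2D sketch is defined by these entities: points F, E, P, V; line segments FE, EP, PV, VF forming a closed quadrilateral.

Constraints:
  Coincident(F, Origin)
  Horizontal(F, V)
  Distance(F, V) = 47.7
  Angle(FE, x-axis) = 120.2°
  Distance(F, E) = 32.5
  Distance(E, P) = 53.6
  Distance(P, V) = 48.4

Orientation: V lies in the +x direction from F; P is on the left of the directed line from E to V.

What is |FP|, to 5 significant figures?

57.555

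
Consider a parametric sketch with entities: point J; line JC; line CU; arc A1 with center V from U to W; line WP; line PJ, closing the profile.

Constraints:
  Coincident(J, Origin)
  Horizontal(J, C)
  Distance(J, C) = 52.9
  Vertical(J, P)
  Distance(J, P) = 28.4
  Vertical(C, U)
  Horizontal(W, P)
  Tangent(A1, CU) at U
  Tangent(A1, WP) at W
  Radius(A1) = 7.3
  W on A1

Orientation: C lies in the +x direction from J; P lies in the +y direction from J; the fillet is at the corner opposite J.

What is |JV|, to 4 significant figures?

50.25

J is at the origin; JC is horizontal with |JC| = 52.9 and C on the +x side, so C = (52.90, 0.000). JP is vertical with |JP| = 28.4 and P on the +y side, so P = (0.000, 28.40). The virtual corner opposite J is at (52.90, 28.40). Tangency of A1 to CU means the radius VU is perpendicular to CU and since A1 is tangent to WP there, VW ⟂ WP, with radius 7.3, so the center V sits 7.3 in from both sides at V = (45.60, 21.10). Then |JV| = |V − J| = 50.25.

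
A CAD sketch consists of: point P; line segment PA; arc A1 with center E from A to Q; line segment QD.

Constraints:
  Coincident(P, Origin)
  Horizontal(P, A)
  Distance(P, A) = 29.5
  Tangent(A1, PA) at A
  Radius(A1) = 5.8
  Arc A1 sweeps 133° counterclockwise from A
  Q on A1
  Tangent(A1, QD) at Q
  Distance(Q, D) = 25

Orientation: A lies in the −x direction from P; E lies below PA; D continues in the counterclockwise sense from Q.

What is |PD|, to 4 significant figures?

32.63

On A1, A sits at bearing 90° from E; a 133° counterclockwise sweep puts Q at bearing 223°, so Q = E + 5.8·(cos 223°, sin 223°) = (-33.74, -9.756). The tangent condition forces EQ to be normal to QD, so QD runs along (−sin 223°, cos 223°); with |QD| = 25.0, D = (-16.69, -28.04). Then |PD| = |D − P| = 32.63.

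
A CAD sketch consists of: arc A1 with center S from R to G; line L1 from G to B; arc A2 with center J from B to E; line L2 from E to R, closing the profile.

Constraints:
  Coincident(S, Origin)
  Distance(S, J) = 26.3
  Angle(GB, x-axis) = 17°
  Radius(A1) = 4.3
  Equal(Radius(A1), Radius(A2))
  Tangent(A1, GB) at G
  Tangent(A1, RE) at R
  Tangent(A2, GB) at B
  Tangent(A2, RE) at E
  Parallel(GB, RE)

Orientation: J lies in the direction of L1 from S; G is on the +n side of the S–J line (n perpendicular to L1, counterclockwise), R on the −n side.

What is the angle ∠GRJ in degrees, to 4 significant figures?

80.71°

S is at the origin and J lies 26.3 along u from S, so J = 26.3·u = (25.15, 7.689). Tangency of A1 to both parallel lines with radius 4.3 puts G and R at S ± 4.3·n: G = (-1.257, 4.112), R = (1.257, -4.112). Then cos ∠GRJ = RG·RJ / (|RG||RJ|), giving 80.71°.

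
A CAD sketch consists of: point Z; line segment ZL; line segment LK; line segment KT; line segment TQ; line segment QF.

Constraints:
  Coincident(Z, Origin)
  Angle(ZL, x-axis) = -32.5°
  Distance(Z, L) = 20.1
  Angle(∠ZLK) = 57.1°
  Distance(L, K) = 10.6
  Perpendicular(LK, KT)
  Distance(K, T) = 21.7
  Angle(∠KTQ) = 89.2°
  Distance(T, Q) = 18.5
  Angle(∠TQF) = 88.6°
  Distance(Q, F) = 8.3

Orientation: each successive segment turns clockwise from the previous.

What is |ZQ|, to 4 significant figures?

19.36

Z is at the origin; ZL runs at -32.5° with length 20.1, so L = (16.95, -10.80). ∠ZLK = 57.1° gives LK at -155.4° from the x-axis; with |LK| = 10.6, K = (7.314, -15.21). LK ⟂ KT, so KT runs at 114.6°; with |KT| = 21.7, T = (-1.719, 4.518). ∠KTQ = 89.2° gives TQ at 23.80° from the x-axis; with |TQ| = 18.5, Q = (15.21, 11.98). Then |ZQ| = |Q − Z| = 19.36.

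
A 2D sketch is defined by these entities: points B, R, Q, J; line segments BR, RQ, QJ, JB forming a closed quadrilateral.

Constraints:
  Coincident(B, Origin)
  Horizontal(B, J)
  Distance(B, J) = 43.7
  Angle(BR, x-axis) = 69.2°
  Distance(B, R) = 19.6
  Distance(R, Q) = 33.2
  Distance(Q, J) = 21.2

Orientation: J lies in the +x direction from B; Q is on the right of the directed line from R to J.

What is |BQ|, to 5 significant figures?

26.641

Checks: |RQ| = 33.20 ✓; |QJ| = 21.20 ✓.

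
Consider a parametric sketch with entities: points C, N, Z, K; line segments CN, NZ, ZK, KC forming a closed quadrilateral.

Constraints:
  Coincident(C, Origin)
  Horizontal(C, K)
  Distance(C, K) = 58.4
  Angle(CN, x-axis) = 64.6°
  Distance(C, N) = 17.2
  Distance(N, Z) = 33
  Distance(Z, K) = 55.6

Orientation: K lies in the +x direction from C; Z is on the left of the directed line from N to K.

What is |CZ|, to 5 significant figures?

50.150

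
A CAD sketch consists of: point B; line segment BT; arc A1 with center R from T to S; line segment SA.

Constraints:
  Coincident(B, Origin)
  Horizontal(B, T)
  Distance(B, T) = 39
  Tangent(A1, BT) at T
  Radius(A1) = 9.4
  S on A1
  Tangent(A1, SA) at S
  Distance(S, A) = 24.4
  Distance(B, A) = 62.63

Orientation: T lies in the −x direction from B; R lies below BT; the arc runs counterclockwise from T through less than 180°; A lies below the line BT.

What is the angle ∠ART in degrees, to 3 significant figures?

143°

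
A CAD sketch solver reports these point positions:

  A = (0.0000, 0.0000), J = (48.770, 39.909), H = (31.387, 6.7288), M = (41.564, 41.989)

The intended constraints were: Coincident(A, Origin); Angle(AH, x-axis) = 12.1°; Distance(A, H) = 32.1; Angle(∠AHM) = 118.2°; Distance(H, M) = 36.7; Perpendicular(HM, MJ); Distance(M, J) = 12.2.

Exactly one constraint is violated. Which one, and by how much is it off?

Distance(M, J) = 12.2 — off by 4.70.

A = (0.00, 0.00) ✓; AH at 12.10° ✓; |AH| = 32.10 ✓; ∠AHM = 118.2° ✓; |HM| = 36.70 ✓; ∠(HM, MJ) = 90.00° ✓; |MJ| = 7.500 ✗.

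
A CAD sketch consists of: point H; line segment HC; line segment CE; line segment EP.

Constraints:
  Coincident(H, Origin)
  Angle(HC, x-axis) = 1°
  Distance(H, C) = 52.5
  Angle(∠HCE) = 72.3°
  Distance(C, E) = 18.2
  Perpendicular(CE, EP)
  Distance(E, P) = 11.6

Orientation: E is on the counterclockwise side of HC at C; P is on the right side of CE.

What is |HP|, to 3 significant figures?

61.7

H is at the origin; HC runs at 1.0° with length 52.5, so C = 52.5·(cos 1.0°, sin 1.0°) = (52.5, 0.916). ∠HCE = 72.3°, so CE runs at 1.0° + (180° − 72.3°) = 109° from the x-axis; with |CE| = 18.2, E = C + 18.2·(cos 109°, sin 109°) = (46.7, 18.2). CE is perpendicular to EP; with |EP| = 11.6 on the right of CE, P = E + 11.6·(0.947, 0.321) = (57.6, 21.9). Then |HP| = |P − H| = 61.7.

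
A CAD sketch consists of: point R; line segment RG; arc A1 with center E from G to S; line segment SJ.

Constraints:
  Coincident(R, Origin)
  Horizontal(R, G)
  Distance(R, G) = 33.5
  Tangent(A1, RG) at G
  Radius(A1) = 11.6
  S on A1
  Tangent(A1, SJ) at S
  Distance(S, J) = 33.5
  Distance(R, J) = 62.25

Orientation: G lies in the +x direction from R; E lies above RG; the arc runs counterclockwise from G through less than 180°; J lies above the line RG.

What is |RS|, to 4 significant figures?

46.80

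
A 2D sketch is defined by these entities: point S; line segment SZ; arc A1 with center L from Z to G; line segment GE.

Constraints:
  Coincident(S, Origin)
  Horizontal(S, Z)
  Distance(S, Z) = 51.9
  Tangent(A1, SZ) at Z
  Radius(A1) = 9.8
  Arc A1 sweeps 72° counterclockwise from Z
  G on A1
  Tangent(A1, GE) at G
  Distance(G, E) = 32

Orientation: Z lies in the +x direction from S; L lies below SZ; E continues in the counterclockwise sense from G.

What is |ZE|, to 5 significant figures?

41.872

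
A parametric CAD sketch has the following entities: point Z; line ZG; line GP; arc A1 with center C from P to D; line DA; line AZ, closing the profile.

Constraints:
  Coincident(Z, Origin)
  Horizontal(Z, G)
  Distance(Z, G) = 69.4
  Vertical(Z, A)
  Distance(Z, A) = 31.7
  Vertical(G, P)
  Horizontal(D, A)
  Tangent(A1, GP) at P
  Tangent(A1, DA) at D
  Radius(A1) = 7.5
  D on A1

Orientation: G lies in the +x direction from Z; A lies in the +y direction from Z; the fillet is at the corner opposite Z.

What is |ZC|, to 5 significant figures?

66.462

Z and A share the same x with |ZA| = 31.7 and A on the +y side, so A = (0.0000, 31.700). The virtual corner opposite Z is at (69.400, 31.700). The tangent condition forces CP to be normal to GP and since A1 is tangent to DA there, CD ⟂ DA, with radius 7.5, so the center C sits 7.5 in from both sides at C = (61.900, 24.200). Then |ZC| = |C − Z| = 66.462.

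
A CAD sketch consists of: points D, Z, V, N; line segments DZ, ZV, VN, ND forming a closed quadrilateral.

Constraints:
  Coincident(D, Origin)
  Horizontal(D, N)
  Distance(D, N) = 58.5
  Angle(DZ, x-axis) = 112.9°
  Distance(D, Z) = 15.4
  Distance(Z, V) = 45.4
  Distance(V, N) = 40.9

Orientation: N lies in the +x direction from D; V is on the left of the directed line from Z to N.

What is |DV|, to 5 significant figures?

48.527

Checks: |ZV| = 45.40 ✓; |VN| = 40.90 ✓.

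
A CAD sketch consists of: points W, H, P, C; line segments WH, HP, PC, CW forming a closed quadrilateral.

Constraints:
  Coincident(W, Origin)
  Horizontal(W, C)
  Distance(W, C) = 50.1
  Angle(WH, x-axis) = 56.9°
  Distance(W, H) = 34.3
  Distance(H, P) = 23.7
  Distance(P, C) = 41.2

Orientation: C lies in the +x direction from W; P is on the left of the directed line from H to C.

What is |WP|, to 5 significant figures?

56.226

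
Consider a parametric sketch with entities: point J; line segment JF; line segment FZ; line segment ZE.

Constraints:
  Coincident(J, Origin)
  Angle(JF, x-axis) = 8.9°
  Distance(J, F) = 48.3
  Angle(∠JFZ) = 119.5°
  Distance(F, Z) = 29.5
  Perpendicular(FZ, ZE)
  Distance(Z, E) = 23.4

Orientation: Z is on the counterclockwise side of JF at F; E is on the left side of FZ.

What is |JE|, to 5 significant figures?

56.450

J is at the origin; JF runs at 8.9° with length 48.3, so F = 48.3·(cos 8.9°, sin 8.9°) = (47.718, 7.4725). ∠JFZ = 119.5°, so FZ runs at 8.9° + (180° − 119.5°) = 69.400° from the x-axis; with |FZ| = 29.5, Z = F + 29.5·(cos 69.400°, sin 69.400°) = (58.098, 35.086). FZ ⟂ ZE; with |ZE| = 23.4 on the left of FZ, E = Z + 23.4·(-0.93606, 0.35184) = (36.194, 43.319). Then |JE| = |E − J| = 56.450.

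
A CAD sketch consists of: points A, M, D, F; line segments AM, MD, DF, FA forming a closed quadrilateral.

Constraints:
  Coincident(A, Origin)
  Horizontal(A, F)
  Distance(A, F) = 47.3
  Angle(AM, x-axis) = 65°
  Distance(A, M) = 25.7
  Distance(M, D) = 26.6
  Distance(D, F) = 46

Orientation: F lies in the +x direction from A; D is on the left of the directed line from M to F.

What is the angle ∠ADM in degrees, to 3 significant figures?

9.42°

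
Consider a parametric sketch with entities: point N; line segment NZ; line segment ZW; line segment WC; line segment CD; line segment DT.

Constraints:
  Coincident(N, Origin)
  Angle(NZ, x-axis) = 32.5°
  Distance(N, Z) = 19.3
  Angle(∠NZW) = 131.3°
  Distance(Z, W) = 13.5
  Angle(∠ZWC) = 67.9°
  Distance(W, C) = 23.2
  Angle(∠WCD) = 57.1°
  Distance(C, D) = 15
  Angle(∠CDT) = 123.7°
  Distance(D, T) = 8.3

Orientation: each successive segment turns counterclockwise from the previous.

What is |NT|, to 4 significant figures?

17.66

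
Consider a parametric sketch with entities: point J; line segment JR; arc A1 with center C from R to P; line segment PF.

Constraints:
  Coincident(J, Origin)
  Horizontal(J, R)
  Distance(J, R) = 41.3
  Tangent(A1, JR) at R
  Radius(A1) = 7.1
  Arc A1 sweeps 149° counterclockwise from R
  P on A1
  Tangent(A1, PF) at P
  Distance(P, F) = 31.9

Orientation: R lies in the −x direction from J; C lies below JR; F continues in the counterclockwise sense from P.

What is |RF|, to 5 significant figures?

37.923

On A1, R sits at bearing 90° from C; a 149° counterclockwise sweep puts P at bearing 239°, so P = C + 7.1·(cos 239°, sin 239°) = (-44.957, -13.186). Since A1 is tangent to PF there, CP ⟂ PF, so PF runs along (−sin 239°, cos 239°); with |PF| = 31.9, F = (-17.613, -29.616). Then |RF| = |F − R| = 37.923.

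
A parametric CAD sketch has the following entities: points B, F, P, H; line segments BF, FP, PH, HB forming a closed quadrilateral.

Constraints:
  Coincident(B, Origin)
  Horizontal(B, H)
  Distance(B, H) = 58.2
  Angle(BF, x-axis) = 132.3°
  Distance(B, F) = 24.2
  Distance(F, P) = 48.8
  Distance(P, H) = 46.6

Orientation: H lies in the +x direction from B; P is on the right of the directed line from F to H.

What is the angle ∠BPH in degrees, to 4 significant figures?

105.4°

B is at the origin; BH is horizontal with |BH| = 58.2 and H in +x, so H = (58.2, 0). BF runs at 132.3° with |BF| = 24.2, so F = (-16.29, 17.90). P is determined by |FP| = 48.8 and |PH| = 46.6 together: it lies at the intersection of circle(F, 48.8) and circle(H, 46.6). With |FH| = 76.61, the foot of the radical line on FH is 39.67 from F and the perpendicular offset is √(48.8² − 39.67²) = 28.42. Taking the right-of-FH solution: P = (15.65, -19.00).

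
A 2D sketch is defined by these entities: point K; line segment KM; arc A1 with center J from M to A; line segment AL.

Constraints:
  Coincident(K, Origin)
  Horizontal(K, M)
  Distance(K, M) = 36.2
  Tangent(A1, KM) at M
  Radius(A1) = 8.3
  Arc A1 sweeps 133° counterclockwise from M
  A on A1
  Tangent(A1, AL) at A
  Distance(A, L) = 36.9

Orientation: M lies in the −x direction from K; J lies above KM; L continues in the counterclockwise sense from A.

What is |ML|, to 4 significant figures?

45.18

On A1, M sits at bearing -90° from J; a 133° counterclockwise sweep puts A at bearing 43°, so A = J + 8.3·(cos 43°, sin 43°) = (-30.13, 13.96). The tangent condition forces JA to be normal to AL, so AL runs along (−sin 43°, cos 43°); with |AL| = 36.9, L = (-55.30, 40.95). Then |ML| = |L − M| = 45.18.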